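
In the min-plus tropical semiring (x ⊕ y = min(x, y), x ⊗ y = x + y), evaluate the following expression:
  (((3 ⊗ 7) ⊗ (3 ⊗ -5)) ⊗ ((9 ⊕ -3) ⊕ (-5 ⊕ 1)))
(((3 ⊗ 7) ⊗ (3 ⊗ -5)) ⊗ ((9 ⊕ -3) ⊕ (-5 ⊕ 1))) = 3

Expand innermost to outermost. Recall ⊕ takes the minimum of its arguments and ⊗ takes their sum. Working out the expression (((3 ⊗ 7) ⊗ (3 ⊗ -5)) ⊗ ((9 ⊕ -3) ⊕ (-5 ⊕ 1))) gives 3.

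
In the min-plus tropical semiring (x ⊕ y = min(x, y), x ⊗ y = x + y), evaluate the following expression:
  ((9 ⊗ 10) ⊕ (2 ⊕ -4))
((9 ⊗ 10) ⊕ (2 ⊕ -4)) = -4

Expand innermost to outermost. Recall ⊕ takes the minimum of its arguments and ⊗ takes their sum. Working out the expression ((9 ⊗ 10) ⊕ (2 ⊕ -4)) gives -4.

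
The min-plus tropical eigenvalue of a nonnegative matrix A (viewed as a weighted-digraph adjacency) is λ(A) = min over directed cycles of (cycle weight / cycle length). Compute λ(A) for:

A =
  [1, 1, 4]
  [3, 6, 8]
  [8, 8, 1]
λ(A) = 1

Enumerate directed cycles and compute their means (weight / length). Sample:
  cycle 0 → 0: weight = 1, length = 1, mean = 1/1 ≈ 1.000
  cycle 1 → 1: weight = 6, length = 1, mean = 6/1 ≈ 6.000
  cycle 2 → 2: weight = 1, length = 1, mean = 1/1 ≈ 1.000
  cycle 0 → 1 → 0: weight = 4, length = 2, mean = 4/2 ≈ 2.000
  cycle 0 → 2 → 0: weight = 12, length = 2, mean = 12/2 ≈ 6.000
  cycle 1 → 0 → 1: weight = 4, length = 2, mean = 4/2 ≈ 2.000
Minimum mean = 1.000, attained e.g. along the cycle 0 → 0 with weight 1 and length 1. So λ(A) = 1/1 = 1.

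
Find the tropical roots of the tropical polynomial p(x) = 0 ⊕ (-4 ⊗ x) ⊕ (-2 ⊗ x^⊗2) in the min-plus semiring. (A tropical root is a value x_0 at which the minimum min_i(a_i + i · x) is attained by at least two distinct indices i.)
Roots: {-2, 4}

Each tropical root is a break point of the lower envelope of the lines y = a_i + i · x (there are 3 lines, with slopes 0, 1, ..., 2). Only the lines that attain the minimum somewhere contribute to roots; other lines are dominated. Here the surviving (envelope) indices are i = 2, i = 1, i = 0.
Intersections between consecutive envelope lines give the roots: for adjacent envelope indices i < j the intersection is x = (a_i − a_j) / (j − i). Reading off the sorted break points: {-2, 4}.
Verification: at each break x_0, at least two indices attain the minimum of min_i(a_i + i · x_0).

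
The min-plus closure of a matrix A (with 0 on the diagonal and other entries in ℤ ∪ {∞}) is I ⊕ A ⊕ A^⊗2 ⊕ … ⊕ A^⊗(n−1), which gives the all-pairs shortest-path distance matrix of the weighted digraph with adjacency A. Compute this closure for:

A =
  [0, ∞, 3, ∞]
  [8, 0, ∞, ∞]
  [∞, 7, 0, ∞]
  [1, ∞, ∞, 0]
Closure =
  [0, 10, 3, ∞]
  [8, 0, 11, ∞]
  [15, 7, 0, ∞]
  [1, 11, 4, 0]

This is the Floyd-Warshall all-pairs shortest-path computation. For each intermediate vertex k = 0, 1, …, 3, update dist[i][j] ← min(dist[i][j], dist[i][k] + dist[k][j]). The final matrix gives, for each (i, j), the minimum total weight of any directed path from i to j (possibly empty when i = j).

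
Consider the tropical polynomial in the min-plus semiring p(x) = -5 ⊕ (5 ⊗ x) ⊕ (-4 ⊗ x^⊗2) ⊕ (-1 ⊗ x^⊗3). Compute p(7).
p(7) = -5

A tropical monomial a ⊗ x^⊗i evaluates to a + i · x. Evaluating each term at x = 7:
  Term 0 contributes -5 + 0 · 7 = -5
  Term 1 contributes 5 + 1 · 7 = 12
  Term 2 contributes -4 + 2 · 7 = 10
  Term 3 contributes -1 + 3 · 7 = 20
p(7) = ⊕ of these = min[-5, 12, 10, 20] = -5.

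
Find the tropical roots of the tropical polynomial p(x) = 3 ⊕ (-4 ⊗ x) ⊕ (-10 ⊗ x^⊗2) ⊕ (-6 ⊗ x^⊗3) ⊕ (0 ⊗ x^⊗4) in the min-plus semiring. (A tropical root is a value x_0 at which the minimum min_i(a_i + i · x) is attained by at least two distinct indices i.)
Roots: {-6, -4, 6, 7}

Each tropical root is a break point of the lower envelope of the lines y = a_i + i · x (there are 5 lines, with slopes 0, 1, ..., 4). Only the lines that attain the minimum somewhere contribute to roots; other lines are dominated. Here the surviving (envelope) indices are i = 4, i = 3, i = 2, i = 1, i = 0.
Intersections between consecutive envelope lines give the roots: for adjacent envelope indices i < j the intersection is x = (a_i − a_j) / (j − i). Reading off the sorted break points: {-6, -4, 6, 7}.
Verification: at each break x_0, at least two indices attain the minimum of min_i(a_i + i · x_0).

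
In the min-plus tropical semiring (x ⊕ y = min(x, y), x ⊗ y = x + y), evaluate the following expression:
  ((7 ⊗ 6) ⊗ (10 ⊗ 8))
((7 ⊗ 6) ⊗ (10 ⊗ 8)) = 31

Expand innermost to outermost. Recall ⊕ takes the minimum of its arguments and ⊗ takes their sum. Working out the expression ((7 ⊗ 6) ⊗ (10 ⊗ 8)) gives 31.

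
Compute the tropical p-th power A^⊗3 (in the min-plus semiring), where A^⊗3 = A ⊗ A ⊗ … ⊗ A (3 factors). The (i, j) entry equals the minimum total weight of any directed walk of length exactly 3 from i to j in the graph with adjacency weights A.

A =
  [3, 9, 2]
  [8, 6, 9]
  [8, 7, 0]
A^⊗3 =
  [9, 9, 2]
  [14, 16, 9]
  [8, 7, 0]

Each entry (A^⊗3)_ij equals the minimum over all length-3 walks i = v_0 → v_1 → … → v_3 = j of Σ_t A[v_t][v_{t+1}]. For example, for (i, j) = (0, 2) we minimise over 9 possible intermediate vertex sequences; the minimum is 2, attained along the walk 0 → 2 → 2 → 2.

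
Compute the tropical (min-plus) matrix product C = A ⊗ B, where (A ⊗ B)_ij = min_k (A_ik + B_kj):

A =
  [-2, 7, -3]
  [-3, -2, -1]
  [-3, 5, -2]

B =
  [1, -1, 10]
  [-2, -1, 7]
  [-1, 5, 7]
A ⊗ B =
  [-4, -3, 4]
  [-4, -4, 5]
  [-3, -4, 5]

Apply the min-plus product entry-by-entry:
  C[0][0] = min over k of (A[0][0] + B[0][0] = -2 + 1 = -1, A[0][1] + B[1][0] = 7 + -2 = 5, A[0][2] + B[2][0] = -3 + -1 = -4) = -4 (attained at k = 2)
  C[0][1] = min over k of (A[0][0] + B[0][1] = -2 + -1 = -3, A[0][1] + B[1][1] = 7 + -1 = 6, A[0][2] + B[2][1] = -3 + 5 = 2) = -3 (attained at k = 0)
  C[0][2] = min over k of (A[0][0] + B[0][2] = -2 + 10 = 8, A[0][1] + B[1][2] = 7 + 7 = 14, A[0][2] + B[2][2] = -3 + 7 = 4) = 4 (attained at k = 2)
  C[1][0] = min over k of (A[1][0] + B[0][0] = -3 + 1 = -2, A[1][1] + B[1][0] = -2 + -2 = -4, A[1][2] + B[2][0] = -1 + -1 = -2) = -4 (attained at k = 1)
  C[1][1] = min over k of (A[1][0] + B[0][1] = -3 + -1 = -4, A[1][1] + B[1][1] = -2 + -1 = -3, A[1][2] + B[2][1] = -1 + 5 = 4) = -4 (attained at k = 0)
  C[1][2] = min over k of (A[1][0] + B[0][2] = -3 + 10 = 7, A[1][1] + B[1][2] = -2 + 7 = 5, A[1][2] + B[2][2] = -1 + 7 = 6) = 5 (attained at k = 1)
  C[2][0] = min over k of (A[2][0] + B[0][0] = -3 + 1 = -2, A[2][1] + B[1][0] = 5 + -2 = 3, A[2][2] + B[2][0] = -2 + -1 = -3) = -3 (attained at k = 2)
  C[2][1] = min over k of (A[2][0] + B[0][1] = -3 + -1 = -4, A[2][1] + B[1][1] = 5 + -1 = 4, A[2][2] + B[2][1] = -2 + 5 = 3) = -4 (attained at k = 0)
  C[2][2] = min over k of (A[2][0] + B[0][2] = -3 + 10 = 7, A[2][1] + B[1][2] = 5 + 7 = 12, A[2][2] + B[2][2] = -2 + 7 = 5) = 5 (attained at k = 2)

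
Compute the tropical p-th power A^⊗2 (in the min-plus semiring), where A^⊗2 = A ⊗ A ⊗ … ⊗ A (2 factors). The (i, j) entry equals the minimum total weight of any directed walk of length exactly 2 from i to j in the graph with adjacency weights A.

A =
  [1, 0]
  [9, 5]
A^⊗2 =
  [2, 1]
  [10, 9]

Each entry (A^⊗2)_ij equals the minimum over all length-2 walks i = v_0 → v_1 → … → v_2 = j of Σ_t A[v_t][v_{t+1}]. For example, for (i, j) = (0, 1) we minimise over 2 possible intermediate vertex sequences; the minimum is 1, attained along the walk 0 → 0 → 1.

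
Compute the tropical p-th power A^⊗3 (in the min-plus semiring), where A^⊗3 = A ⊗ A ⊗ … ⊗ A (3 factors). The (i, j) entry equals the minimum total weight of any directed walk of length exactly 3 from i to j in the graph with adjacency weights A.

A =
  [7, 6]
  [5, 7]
A^⊗3 =
  [18, 17]
  [16, 18]

Each entry (A^⊗3)_ij equals the minimum over all length-3 walks i = v_0 → v_1 → … → v_3 = j of Σ_t A[v_t][v_{t+1}]. For example, for (i, j) = (0, 1) we minimise over 4 possible intermediate vertex sequences; the minimum is 17, attained along the walk 0 → 1 → 0 → 1.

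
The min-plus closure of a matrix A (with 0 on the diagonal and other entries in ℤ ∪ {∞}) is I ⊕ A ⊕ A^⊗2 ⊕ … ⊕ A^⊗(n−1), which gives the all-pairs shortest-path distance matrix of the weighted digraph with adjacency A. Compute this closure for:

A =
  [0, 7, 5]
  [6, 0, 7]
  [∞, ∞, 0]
Closure =
  [0, 7, 5]
  [6, 0, 7]
  [∞, ∞, 0]

This is the Floyd-Warshall all-pairs shortest-path computation. For each intermediate vertex k = 0, 1, …, 2, update dist[i][j] ← min(dist[i][j], dist[i][k] + dist[k][j]). The final matrix gives, for each (i, j), the minimum total weight of any directed path from i to j (possibly empty when i = j).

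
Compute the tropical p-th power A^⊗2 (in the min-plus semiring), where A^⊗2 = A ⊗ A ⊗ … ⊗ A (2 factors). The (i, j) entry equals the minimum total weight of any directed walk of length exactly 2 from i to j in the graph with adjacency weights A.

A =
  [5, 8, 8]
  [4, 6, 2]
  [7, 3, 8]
A^⊗2 =
  [10, 11, 10]
  [9, 5, 8]
  [7, 9, 5]

Each entry (A^⊗2)_ij equals the minimum over all length-2 walks i = v_0 → v_1 → … → v_2 = j of Σ_t A[v_t][v_{t+1}]. For example, for (i, j) = (0, 2) we minimise over 3 possible intermediate vertex sequences; the minimum is 10, attained along the walk 0 → 1 → 2.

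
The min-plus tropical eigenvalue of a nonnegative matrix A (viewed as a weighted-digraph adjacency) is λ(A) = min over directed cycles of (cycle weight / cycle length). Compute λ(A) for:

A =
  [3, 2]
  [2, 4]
λ(A) = 2

Enumerate directed cycles and compute their means (weight / length). Sample:
  cycle 0 → 0: weight = 3, length = 1, mean = 3/1 ≈ 3.000
  cycle 1 → 1: weight = 4, length = 1, mean = 4/1 ≈ 4.000
  cycle 0 → 1 → 0: weight = 4, length = 2, mean = 4/2 ≈ 2.000
  cycle 1 → 0 → 1: weight = 4, length = 2, mean = 4/2 ≈ 2.000
Minimum mean = 2.000, attained e.g. along the cycle 0 → 1 → 0 with weight 4 and length 2. So λ(A) = 4/2 = 2.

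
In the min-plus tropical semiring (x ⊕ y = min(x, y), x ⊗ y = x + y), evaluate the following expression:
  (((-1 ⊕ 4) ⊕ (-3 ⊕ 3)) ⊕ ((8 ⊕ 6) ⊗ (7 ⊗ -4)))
(((-1 ⊕ 4) ⊕ (-3 ⊕ 3)) ⊕ ((8 ⊕ 6) ⊗ (7 ⊗ -4))) = -3

Expand innermost to outermost. Recall ⊕ takes the minimum of its arguments and ⊗ takes their sum. Working out the expression (((-1 ⊕ 4) ⊕ (-3 ⊕ 3)) ⊕ ((8 ⊕ 6) ⊗ (7 ⊗ -4))) gives -3.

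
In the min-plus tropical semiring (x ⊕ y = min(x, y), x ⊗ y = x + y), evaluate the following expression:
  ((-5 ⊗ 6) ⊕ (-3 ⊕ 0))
((-5 ⊗ 6) ⊕ (-3 ⊕ 0)) = -3

Expand innermost to outermost. Recall ⊕ takes the minimum of its arguments and ⊗ takes their sum. Working out the expression ((-5 ⊗ 6) ⊕ (-3 ⊕ 0)) gives -3.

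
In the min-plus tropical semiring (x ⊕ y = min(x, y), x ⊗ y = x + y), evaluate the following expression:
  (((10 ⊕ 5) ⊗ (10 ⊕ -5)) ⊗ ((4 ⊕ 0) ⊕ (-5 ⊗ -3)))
(((10 ⊕ 5) ⊗ (10 ⊕ -5)) ⊗ ((4 ⊕ 0) ⊕ (-5 ⊗ -3))) = -8

Expand innermost to outermost. Recall ⊕ takes the minimum of its arguments and ⊗ takes their sum. Working out the expression (((10 ⊕ 5) ⊗ (10 ⊕ -5)) ⊗ ((4 ⊕ 0) ⊕ (-5 ⊗ -3))) gives -8.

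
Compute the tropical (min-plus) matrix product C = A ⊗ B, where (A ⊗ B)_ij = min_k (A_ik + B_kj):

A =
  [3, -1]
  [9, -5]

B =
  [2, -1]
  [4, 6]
A ⊗ B =
  [3, 2]
  [-1, 1]

Apply the min-plus product entry-by-entry:
  C[0][0] = min over k of (A[0][0] + B[0][0] = 3 + 2 = 5, A[0][1] + B[1][0] = -1 + 4 = 3) = 3 (attained at k = 1)
  C[0][1] = min over k of (A[0][0] + B[0][1] = 3 + -1 = 2, A[0][1] + B[1][1] = -1 + 6 = 5) = 2 (attained at k = 0)
  C[1][0] = min over k of (A[1][0] + B[0][0] = 9 + 2 = 11, A[1][1] + B[1][0] = -5 + 4 = -1) = -1 (attained at k = 1)
  C[1][1] = min over k of (A[1][0] + B[0][1] = 9 + -1 = 8, A[1][1] + B[1][1] = -5 + 6 = 1) = 1 (attained at k = 1)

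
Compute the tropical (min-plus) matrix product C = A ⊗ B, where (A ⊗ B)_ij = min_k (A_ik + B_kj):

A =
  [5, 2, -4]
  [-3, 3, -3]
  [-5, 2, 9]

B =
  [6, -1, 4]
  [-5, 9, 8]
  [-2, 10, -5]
A ⊗ B =
  [-6, 4, -9]
  [-5, -4, -8]
  [-3, -6, -1]

Apply the min-plus product entry-by-entry:
  C[0][0] = min over k of (A[0][0] + B[0][0] = 5 + 6 = 11, A[0][1] + B[1][0] = 2 + -5 = -3, A[0][2] + B[2][0] = -4 + -2 = -6) = -6 (attained at k = 2)
  C[0][1] = min over k of (A[0][0] + B[0][1] = 5 + -1 = 4, A[0][1] + B[1][1] = 2 + 9 = 11, A[0][2] + B[2][1] = -4 + 10 = 6) = 4 (attained at k = 0)
  C[0][2] = min over k of (A[0][0] + B[0][2] = 5 + 4 = 9, A[0][1] + B[1][2] = 2 + 8 = 10, A[0][2] + B[2][2] = -4 + -5 = -9) = -9 (attained at k = 2)
  C[1][0] = min over k of (A[1][0] + B[0][0] = -3 + 6 = 3, A[1][1] + B[1][0] = 3 + -5 = -2, A[1][2] + B[2][0] = -3 + -2 = -5) = -5 (attained at k = 2)
  C[1][1] = min over k of (A[1][0] + B[0][1] = -3 + -1 = -4, A[1][1] + B[1][1] = 3 + 9 = 12, A[1][2] + B[2][1] = -3 + 10 = 7) = -4 (attained at k = 0)
  C[1][2] = min over k of (A[1][0] + B[0][2] = -3 + 4 = 1, A[1][1] + B[1][2] = 3 + 8 = 11, A[1][2] + B[2][2] = -3 + -5 = -8) = -8 (attained at k = 2)
  C[2][0] = min over k of (A[2][0] + B[0][0] = -5 + 6 = 1, A[2][1] + B[1][0] = 2 + -5 = -3, A[2][2] + B[2][0] = 9 + -2 = 7) = -3 (attained at k = 1)
  C[2][1] = min over k of (A[2][0] + B[0][1] = -5 + -1 = -6, A[2][1] + B[1][1] = 2 + 9 = 11, A[2][2] + B[2][1] = 9 + 10 = 19) = -6 (attained at k = 0)
  C[2][2] = min over k of (A[2][0] + B[0][2] = -5 + 4 = -1, A[2][1] + B[1][2] = 2 + 8 = 10, A[2][2] + B[2][2] = 9 + -5 = 4) = -1 (attained at k = 0)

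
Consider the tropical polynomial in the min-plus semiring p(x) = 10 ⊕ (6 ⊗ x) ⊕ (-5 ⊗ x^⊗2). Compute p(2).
p(2) = -1

A tropical monomial a ⊗ x^⊗i evaluates to a + i · x. Evaluating each term at x = 2:
  Term 0 contributes 10 + 0 · 2 = 10
  Term 1 contributes 6 + 1 · 2 = 8
  Term 2 contributes -5 + 2 · 2 = -1
p(2) = ⊕ of these = min[10, 8, -1] = -1.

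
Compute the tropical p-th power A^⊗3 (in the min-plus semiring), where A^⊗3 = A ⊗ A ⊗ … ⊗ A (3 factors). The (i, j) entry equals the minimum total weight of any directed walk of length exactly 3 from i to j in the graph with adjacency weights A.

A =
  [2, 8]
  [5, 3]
A^⊗3 =
  [6, 12]
  [9, 9]

Each entry (A^⊗3)_ij equals the minimum over all length-3 walks i = v_0 → v_1 → … → v_3 = j of Σ_t A[v_t][v_{t+1}]. For example, for (i, j) = (0, 1) we minimise over 4 possible intermediate vertex sequences; the minimum is 12, attained along the walk 0 → 0 → 0 → 1.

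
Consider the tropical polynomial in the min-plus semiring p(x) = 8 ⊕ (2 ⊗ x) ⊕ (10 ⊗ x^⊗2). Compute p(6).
p(6) = 8

A tropical monomial a ⊗ x^⊗i evaluates to a + i · x. Evaluating each term at x = 6:
  Term 0 contributes 8 + 0 · 6 = 8
  Term 1 contributes 2 + 1 · 6 = 8
  Term 2 contributes 10 + 2 · 6 = 22
p(6) = ⊕ of these = min[8, 8, 22] = 8.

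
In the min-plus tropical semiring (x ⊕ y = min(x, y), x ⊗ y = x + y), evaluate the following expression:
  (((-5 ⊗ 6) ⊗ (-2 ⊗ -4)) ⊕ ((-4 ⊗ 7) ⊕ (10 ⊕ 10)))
(((-5 ⊗ 6) ⊗ (-2 ⊗ -4)) ⊕ ((-4 ⊗ 7) ⊕ (10 ⊕ 10))) = -5

Expand innermost to outermost. Recall ⊕ takes the minimum of its arguments and ⊗ takes their sum. Working out the expression (((-5 ⊗ 6) ⊗ (-2 ⊗ -4)) ⊕ ((-4 ⊗ 7) ⊕ (10 ⊕ 10))) gives -5.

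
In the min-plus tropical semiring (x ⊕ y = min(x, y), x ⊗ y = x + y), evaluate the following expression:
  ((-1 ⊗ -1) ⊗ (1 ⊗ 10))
((-1 ⊗ -1) ⊗ (1 ⊗ 10)) = 9

Expand innermost to outermost. Recall ⊕ takes the minimum of its arguments and ⊗ takes their sum. Working out the expression ((-1 ⊗ -1) ⊗ (1 ⊗ 10)) gives 9.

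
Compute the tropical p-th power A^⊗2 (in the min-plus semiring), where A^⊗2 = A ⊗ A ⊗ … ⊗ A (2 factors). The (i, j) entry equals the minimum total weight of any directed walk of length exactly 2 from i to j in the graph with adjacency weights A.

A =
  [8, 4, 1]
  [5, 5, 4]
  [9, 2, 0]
A^⊗2 =
  [9, 3, 1]
  [10, 6, 4]
  [7, 2, 0]

Each entry (A^⊗2)_ij equals the minimum over all length-2 walks i = v_0 → v_1 → … → v_2 = j of Σ_t A[v_t][v_{t+1}]. For example, for (i, j) = (0, 2) we minimise over 3 possible intermediate vertex sequences; the minimum is 1, attained along the walk 0 → 2 → 2.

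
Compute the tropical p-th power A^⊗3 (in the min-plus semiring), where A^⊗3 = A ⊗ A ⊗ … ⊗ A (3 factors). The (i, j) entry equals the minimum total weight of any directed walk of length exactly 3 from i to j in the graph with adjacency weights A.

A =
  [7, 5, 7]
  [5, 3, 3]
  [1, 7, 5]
A^⊗3 =
  [9, 11, 11]
  [7, 9, 9]
  [9, 9, 9]

Each entry (A^⊗3)_ij equals the minimum over all length-3 walks i = v_0 → v_1 → … → v_3 = j of Σ_t A[v_t][v_{t+1}]. For example, for (i, j) = (0, 2) we minimise over 9 possible intermediate vertex sequences; the minimum is 11, attained along the walk 0 → 1 → 1 → 2.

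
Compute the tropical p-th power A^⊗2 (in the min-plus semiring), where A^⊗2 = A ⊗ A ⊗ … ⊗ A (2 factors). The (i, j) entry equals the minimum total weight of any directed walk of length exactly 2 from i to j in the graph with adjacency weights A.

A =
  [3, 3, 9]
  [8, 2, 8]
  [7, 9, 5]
A^⊗2 =
  [6, 5, 11]
  [10, 4, 10]
  [10, 10, 10]

Each entry (A^⊗2)_ij equals the minimum over all length-2 walks i = v_0 → v_1 → … → v_2 = j of Σ_t A[v_t][v_{t+1}]. For example, for (i, j) = (0, 2) we minimise over 3 possible intermediate vertex sequences; the minimum is 11, attained along the walk 0 → 1 → 2.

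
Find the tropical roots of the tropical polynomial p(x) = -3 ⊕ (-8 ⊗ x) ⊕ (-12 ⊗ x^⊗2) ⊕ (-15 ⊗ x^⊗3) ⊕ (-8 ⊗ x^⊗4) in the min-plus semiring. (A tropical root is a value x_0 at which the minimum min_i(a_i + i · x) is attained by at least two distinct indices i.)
Roots: {-7, 3, 4, 5}

Each tropical root is a break point of the lower envelope of the lines y = a_i + i · x (there are 5 lines, with slopes 0, 1, ..., 4). Only the lines that attain the minimum somewhere contribute to roots; other lines are dominated. Here the surviving (envelope) indices are i = 4, i = 3, i = 2, i = 1, i = 0.
Intersections between consecutive envelope lines give the roots: for adjacent envelope indices i < j the intersection is x = (a_i − a_j) / (j − i). Reading off the sorted break points: {-7, 3, 4, 5}.
Verification: at each break x_0, at least two indices attain the minimum of min_i(a_i + i · x_0).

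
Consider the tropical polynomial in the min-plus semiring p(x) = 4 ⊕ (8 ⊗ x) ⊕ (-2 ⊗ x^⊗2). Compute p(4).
p(4) = 4

A tropical monomial a ⊗ x^⊗i evaluates to a + i · x. Evaluating each term at x = 4:
  Term 0 contributes 4 + 0 · 4 = 4
  Term 1 contributes 8 + 1 · 4 = 12
  Term 2 contributes -2 + 2 · 4 = 6
p(4) = ⊕ of these = min[4, 12, 6] = 4.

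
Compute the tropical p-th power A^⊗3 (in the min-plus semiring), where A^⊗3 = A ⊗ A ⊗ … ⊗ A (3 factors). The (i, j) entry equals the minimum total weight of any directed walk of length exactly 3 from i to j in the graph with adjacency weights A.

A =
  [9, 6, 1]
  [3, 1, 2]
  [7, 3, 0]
A^⊗3 =
  [7, 4, 1]
  [5, 3, 2]
  [6, 3, 0]

Each entry (A^⊗3)_ij equals the minimum over all length-3 walks i = v_0 → v_1 → … → v_3 = j of Σ_t A[v_t][v_{t+1}]. For example, for (i, j) = (0, 2) we minimise over 9 possible intermediate vertex sequences; the minimum is 1, attained along the walk 0 → 2 → 2 → 2.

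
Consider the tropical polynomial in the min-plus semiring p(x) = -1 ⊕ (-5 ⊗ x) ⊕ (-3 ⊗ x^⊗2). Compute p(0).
p(0) = -5

A tropical monomial a ⊗ x^⊗i evaluates to a + i · x. Evaluating each term at x = 0:
  Term 0 contributes -1 + 0 · 0 = -1
  Term 1 contributes -5 + 1 · 0 = -5
  Term 2 contributes -3 + 2 · 0 = -3
p(0) = ⊕ of these = min[-1, -5, -3] = -5.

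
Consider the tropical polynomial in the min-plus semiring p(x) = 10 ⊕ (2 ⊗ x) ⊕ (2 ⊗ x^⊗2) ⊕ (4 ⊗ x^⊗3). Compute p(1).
p(1) = 3

A tropical monomial a ⊗ x^⊗i evaluates to a + i · x. Evaluating each term at x = 1:
  Term 0 contributes 10 + 0 · 1 = 10
  Term 1 contributes 2 + 1 · 1 = 3
  Term 2 contributes 2 + 2 · 1 = 4
  Term 3 contributes 4 + 3 · 1 = 7
p(1) = ⊕ of these = min[10, 3, 4, 7] = 3.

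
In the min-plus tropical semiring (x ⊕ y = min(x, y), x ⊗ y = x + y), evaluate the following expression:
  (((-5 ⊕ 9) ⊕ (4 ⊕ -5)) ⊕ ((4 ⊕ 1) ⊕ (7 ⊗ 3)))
(((-5 ⊕ 9) ⊕ (4 ⊕ -5)) ⊕ ((4 ⊕ 1) ⊕ (7 ⊗ 3))) = -5

Expand innermost to outermost. Recall ⊕ takes the minimum of its arguments and ⊗ takes their sum. Working out the expression (((-5 ⊕ 9) ⊕ (4 ⊕ -5)) ⊕ ((4 ⊕ 1) ⊕ (7 ⊗ 3))) gives -5.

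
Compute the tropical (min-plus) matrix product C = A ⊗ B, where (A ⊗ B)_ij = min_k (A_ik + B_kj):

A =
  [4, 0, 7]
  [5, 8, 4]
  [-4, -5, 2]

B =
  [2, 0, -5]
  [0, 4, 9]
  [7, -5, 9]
A ⊗ B =
  [0, 2, -1]
  [7, -1, 0]
  [-5, -4, -9]

Apply the min-plus product entry-by-entry:
  C[0][0] = min over k of (A[0][0] + B[0][0] = 4 + 2 = 6, A[0][1] + B[1][0] = 0 + 0 = 0, A[0][2] + B[2][0] = 7 + 7 = 14) = 0 (attained at k = 1)
  C[0][1] = min over k of (A[0][0] + B[0][1] = 4 + 0 = 4, A[0][1] + B[1][1] = 0 + 4 = 4, A[0][2] + B[2][1] = 7 + -5 = 2) = 2 (attained at k = 2)
  C[0][2] = min over k of (A[0][0] + B[0][2] = 4 + -5 = -1, A[0][1] + B[1][2] = 0 + 9 = 9, A[0][2] + B[2][2] = 7 + 9 = 16) = -1 (attained at k = 0)
  C[1][0] = min over k of (A[1][0] + B[0][0] = 5 + 2 = 7, A[1][1] + B[1][0] = 8 + 0 = 8, A[1][2] + B[2][0] = 4 + 7 = 11) = 7 (attained at k = 0)
  C[1][1] = min over k of (A[1][0] + B[0][1] = 5 + 0 = 5, A[1][1] + B[1][1] = 8 + 4 = 12, A[1][2] + B[2][1] = 4 + -5 = -1) = -1 (attained at k = 2)
  C[1][2] = min over k of (A[1][0] + B[0][2] = 5 + -5 = 0, A[1][1] + B[1][2] = 8 + 9 = 17, A[1][2] + B[2][2] = 4 + 9 = 13) = 0 (attained at k = 0)
  C[2][0] = min over k of (A[2][0] + B[0][0] = -4 + 2 = -2, A[2][1] + B[1][0] = -5 + 0 = -5, A[2][2] + B[2][0] = 2 + 7 = 9) = -5 (attained at k = 1)
  C[2][1] = min over k of (A[2][0] + B[0][1] = -4 + 0 = -4, A[2][1] + B[1][1] = -5 + 4 = -1, A[2][2] + B[2][1] = 2 + -5 = -3) = -4 (attained at k = 0)
  C[2][2] = min over k of (A[2][0] + B[0][2] = -4 + -5 = -9, A[2][1] + B[1][2] = -5 + 9 = 4, A[2][2] + B[2][2] = 2 + 9 = 11) = -9 (attained at k = 0)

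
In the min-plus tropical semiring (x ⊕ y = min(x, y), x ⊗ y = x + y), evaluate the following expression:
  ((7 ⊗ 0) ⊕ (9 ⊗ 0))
((7 ⊗ 0) ⊕ (9 ⊗ 0)) = 7

Expand innermost to outermost. Recall ⊕ takes the minimum of its arguments and ⊗ takes their sum. Working out the expression ((7 ⊗ 0) ⊕ (9 ⊗ 0)) gives 7.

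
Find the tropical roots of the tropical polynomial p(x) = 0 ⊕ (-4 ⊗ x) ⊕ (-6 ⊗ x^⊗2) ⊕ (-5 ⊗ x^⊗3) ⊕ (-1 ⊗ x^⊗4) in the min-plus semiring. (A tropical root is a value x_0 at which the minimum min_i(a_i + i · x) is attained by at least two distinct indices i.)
Roots: {-4, -1, 2, 4}

Each tropical root is a break point of the lower envelope of the lines y = a_i + i · x (there are 5 lines, with slopes 0, 1, ..., 4). Only the lines that attain the minimum somewhere contribute to roots; other lines are dominated. Here the surviving (envelope) indices are i = 4, i = 3, i = 2, i = 1, i = 0.
Intersections between consecutive envelope lines give the roots: for adjacent envelope indices i < j the intersection is x = (a_i − a_j) / (j − i). Reading off the sorted break points: {-4, -1, 2, 4}.
Verification: at each break x_0, at least two indices attain the minimum of min_i(a_i + i · x_0).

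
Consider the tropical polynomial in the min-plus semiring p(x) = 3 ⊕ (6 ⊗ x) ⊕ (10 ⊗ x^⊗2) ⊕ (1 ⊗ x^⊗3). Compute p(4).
p(4) = 3

A tropical monomial a ⊗ x^⊗i evaluates to a + i · x. Evaluating each term at x = 4:
  Term 0 contributes 3 + 0 · 4 = 3
  Term 1 contributes 6 + 1 · 4 = 10
  Term 2 contributes 10 + 2 · 4 = 18
  Term 3 contributes 1 + 3 · 4 = 13
p(4) = ⊕ of these = min[3, 10, 18, 13] = 3.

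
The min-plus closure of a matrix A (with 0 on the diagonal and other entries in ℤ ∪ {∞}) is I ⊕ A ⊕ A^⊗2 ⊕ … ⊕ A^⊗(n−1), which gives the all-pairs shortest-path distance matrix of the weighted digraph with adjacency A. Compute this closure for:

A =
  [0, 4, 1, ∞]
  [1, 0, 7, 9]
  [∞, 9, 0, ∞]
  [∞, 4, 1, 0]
Closure =
  [0, 4, 1, 13]
  [1, 0, 2, 9]
  [10, 9, 0, 18]
  [5, 4, 1, 0]

This is the Floyd-Warshall all-pairs shortest-path computation. For each intermediate vertex k = 0, 1, …, 3, update dist[i][j] ← min(dist[i][j], dist[i][k] + dist[k][j]). The final matrix gives, for each (i, j), the minimum total weight of any directed path from i to j (possibly empty when i = j).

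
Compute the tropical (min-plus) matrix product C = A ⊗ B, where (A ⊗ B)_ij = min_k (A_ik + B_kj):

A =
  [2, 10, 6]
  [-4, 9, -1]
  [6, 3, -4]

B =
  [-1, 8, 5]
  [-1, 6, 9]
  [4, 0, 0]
A ⊗ B =
  [1, 6, 6]
  [-5, -1, -1]
  [0, -4, -4]

Apply the min-plus product entry-by-entry:
  C[0][0] = min over k of (A[0][0] + B[0][0] = 2 + -1 = 1, A[0][1] + B[1][0] = 10 + -1 = 9, A[0][2] + B[2][0] = 6 + 4 = 10) = 1 (attained at k = 0)
  C[0][1] = min over k of (A[0][0] + B[0][1] = 2 + 8 = 10, A[0][1] + B[1][1] = 10 + 6 = 16, A[0][2] + B[2][1] = 6 + 0 = 6) = 6 (attained at k = 2)
  C[0][2] = min over k of (A[0][0] + B[0][2] = 2 + 5 = 7, A[0][1] + B[1][2] = 10 + 9 = 19, A[0][2] + B[2][2] = 6 + 0 = 6) = 6 (attained at k = 2)
  C[1][0] = min over k of (A[1][0] + B[0][0] = -4 + -1 = -5, A[1][1] + B[1][0] = 9 + -1 = 8, A[1][2] + B[2][0] = -1 + 4 = 3) = -5 (attained at k = 0)
  C[1][1] = min over k of (A[1][0] + B[0][1] = -4 + 8 = 4, A[1][1] + B[1][1] = 9 + 6 = 15, A[1][2] + B[2][1] = -1 + 0 = -1) = -1 (attained at k = 2)
  C[1][2] = min over k of (A[1][0] + B[0][2] = -4 + 5 = 1, A[1][1] + B[1][2] = 9 + 9 = 18, A[1][2] + B[2][2] = -1 + 0 = -1) = -1 (attained at k = 2)
  C[2][0] = min over k of (A[2][0] + B[0][0] = 6 + -1 = 5, A[2][1] + B[1][0] = 3 + -1 = 2, A[2][2] + B[2][0] = -4 + 4 = 0) = 0 (attained at k = 2)
  C[2][1] = min over k of (A[2][0] + B[0][1] = 6 + 8 = 14, A[2][1] + B[1][1] = 3 + 6 = 9, A[2][2] + B[2][1] = -4 + 0 = -4) = -4 (attained at k = 2)
  C[2][2] = min over k of (A[2][0] + B[0][2] = 6 + 5 = 11, A[2][1] + B[1][2] = 3 + 9 = 12, A[2][2] + B[2][2] = -4 + 0 = -4) = -4 (attained at k = 2)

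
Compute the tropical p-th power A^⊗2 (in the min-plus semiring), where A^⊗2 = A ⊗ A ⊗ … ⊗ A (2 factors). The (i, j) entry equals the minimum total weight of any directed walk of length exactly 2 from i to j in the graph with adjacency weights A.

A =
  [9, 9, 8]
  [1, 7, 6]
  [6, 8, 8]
A^⊗2 =
  [10, 16, 15]
  [8, 10, 9]
  [9, 15, 14]

Each entry (A^⊗2)_ij equals the minimum over all length-2 walks i = v_0 → v_1 → … → v_2 = j of Σ_t A[v_t][v_{t+1}]. For example, for (i, j) = (0, 2) we minimise over 3 possible intermediate vertex sequences; the minimum is 15, attained along the walk 0 → 1 → 2.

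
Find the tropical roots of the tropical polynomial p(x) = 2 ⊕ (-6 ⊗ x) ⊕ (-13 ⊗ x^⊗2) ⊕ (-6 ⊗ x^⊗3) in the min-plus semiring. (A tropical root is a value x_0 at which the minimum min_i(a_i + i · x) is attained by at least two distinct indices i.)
Roots: {-7, 7, 8}

Each tropical root is a break point of the lower envelope of the lines y = a_i + i · x (there are 4 lines, with slopes 0, 1, ..., 3). Only the lines that attain the minimum somewhere contribute to roots; other lines are dominated. Here the surviving (envelope) indices are i = 3, i = 2, i = 1, i = 0.
Intersections between consecutive envelope lines give the roots: for adjacent envelope indices i < j the intersection is x = (a_i − a_j) / (j − i). Reading off the sorted break points: {-7, 7, 8}.
Verification: at each break x_0, at least two indices attain the minimum of min_i(a_i + i · x_0).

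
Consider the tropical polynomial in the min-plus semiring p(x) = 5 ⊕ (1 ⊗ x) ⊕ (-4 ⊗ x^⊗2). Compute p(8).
p(8) = 5

A tropical monomial a ⊗ x^⊗i evaluates to a + i · x. Evaluating each term at x = 8:
  Term 0 contributes 5 + 0 · 8 = 5
  Term 1 contributes 1 + 1 · 8 = 9
  Term 2 contributes -4 + 2 · 8 = 12
p(8) = ⊕ of these = min[5, 9, 12] = 5.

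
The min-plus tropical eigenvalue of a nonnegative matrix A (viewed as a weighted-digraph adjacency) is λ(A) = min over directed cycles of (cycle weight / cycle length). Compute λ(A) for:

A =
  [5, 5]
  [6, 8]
λ(A) = 5

Enumerate directed cycles and compute their means (weight / length). Sample:
  cycle 0 → 0: weight = 5, length = 1, mean = 5/1 ≈ 5.000
  cycle 1 → 1: weight = 8, length = 1, mean = 8/1 ≈ 8.000
  cycle 0 → 1 → 0: weight = 11, length = 2, mean = 11/2 ≈ 5.500
  cycle 1 → 0 → 1: weight = 11, length = 2, mean = 11/2 ≈ 5.500
Minimum mean = 5.000, attained e.g. along the cycle 0 → 0 with weight 5 and length 1. So λ(A) = 5/1 = 5.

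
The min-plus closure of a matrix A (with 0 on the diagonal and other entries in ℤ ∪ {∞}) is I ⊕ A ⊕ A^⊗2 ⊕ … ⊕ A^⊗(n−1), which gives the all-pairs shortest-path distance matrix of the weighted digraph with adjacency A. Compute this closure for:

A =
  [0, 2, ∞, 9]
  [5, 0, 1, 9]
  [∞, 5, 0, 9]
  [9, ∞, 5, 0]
Closure =
  [0, 2, 3, 9]
  [5, 0, 1, 9]
  [10, 5, 0, 9]
  [9, 10, 5, 0]

This is the Floyd-Warshall all-pairs shortest-path computation. For each intermediate vertex k = 0, 1, …, 3, update dist[i][j] ← min(dist[i][j], dist[i][k] + dist[k][j]). The final matrix gives, for each (i, j), the minimum total weight of any directed path from i to j (possibly empty when i = j).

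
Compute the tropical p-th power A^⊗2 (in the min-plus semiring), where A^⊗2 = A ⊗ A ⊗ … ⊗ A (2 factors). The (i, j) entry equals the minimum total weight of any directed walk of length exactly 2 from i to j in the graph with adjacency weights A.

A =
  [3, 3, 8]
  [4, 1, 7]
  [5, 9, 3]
A^⊗2 =
  [6, 4, 10]
  [5, 2, 8]
  [8, 8, 6]

Each entry (A^⊗2)_ij equals the minimum over all length-2 walks i = v_0 → v_1 → … → v_2 = j of Σ_t A[v_t][v_{t+1}]. For example, for (i, j) = (0, 2) we minimise over 3 possible intermediate vertex sequences; the minimum is 10, attained along the walk 0 → 1 → 2.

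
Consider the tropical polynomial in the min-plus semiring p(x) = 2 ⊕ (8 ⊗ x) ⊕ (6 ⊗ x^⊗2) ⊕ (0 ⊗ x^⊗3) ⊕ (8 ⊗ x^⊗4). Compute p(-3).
p(-3) = -9

A tropical monomial a ⊗ x^⊗i evaluates to a + i · x. Evaluating each term at x = -3:
  Term 0 contributes 2 + 0 · -3 = 2
  Term 1 contributes 8 + 1 · -3 = 5
  Term 2 contributes 6 + 2 · -3 = 0
  Term 3 contributes 0 + 3 · -3 = -9
  Term 4 contributes 8 + 4 · -3 = -4
p(-3) = ⊕ of these = min[2, 5, 0, -9, -4] = -9.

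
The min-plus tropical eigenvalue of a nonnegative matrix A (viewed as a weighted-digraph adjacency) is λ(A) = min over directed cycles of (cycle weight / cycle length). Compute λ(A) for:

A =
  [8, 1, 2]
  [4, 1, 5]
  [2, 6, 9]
λ(A) = 1

Enumerate directed cycles and compute their means (weight / length). Sample:
  cycle 0 → 0: weight = 8, length = 1, mean = 8/1 ≈ 8.000
  cycle 1 → 1: weight = 1, length = 1, mean = 1/1 ≈ 1.000
  cycle 2 → 2: weight = 9, length = 1, mean = 9/1 ≈ 9.000
  cycle 0 → 1 → 0: weight = 5, length = 2, mean = 5/2 ≈ 2.500
  cycle 0 → 2 → 0: weight = 4, length = 2, mean = 4/2 ≈ 2.000
  cycle 1 → 0 → 1: weight = 5, length = 2, mean = 5/2 ≈ 2.500
Minimum mean = 1.000, attained e.g. along the cycle 1 → 1 with weight 1 and length 1. So λ(A) = 1/1 = 1.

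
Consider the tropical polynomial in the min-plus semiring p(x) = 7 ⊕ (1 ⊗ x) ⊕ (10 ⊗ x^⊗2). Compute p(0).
p(0) = 1

A tropical monomial a ⊗ x^⊗i evaluates to a + i · x. Evaluating each term at x = 0:
  Term 0 contributes 7 + 0 · 0 = 7
  Term 1 contributes 1 + 1 · 0 = 1
  Term 2 contributes 10 + 2 · 0 = 10
p(0) = ⊕ of these = min[7, 1, 10] = 1.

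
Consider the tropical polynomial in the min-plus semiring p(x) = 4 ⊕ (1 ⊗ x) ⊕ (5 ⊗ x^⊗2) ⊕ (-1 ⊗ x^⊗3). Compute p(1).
p(1) = 2

A tropical monomial a ⊗ x^⊗i evaluates to a + i · x. Evaluating each term at x = 1:
  Term 0 contributes 4 + 0 · 1 = 4
  Term 1 contributes 1 + 1 · 1 = 2
  Term 2 contributes 5 + 2 · 1 = 7
  Term 3 contributes -1 + 3 · 1 = 2
p(1) = ⊕ of these = min[4, 2, 7, 2] = 2.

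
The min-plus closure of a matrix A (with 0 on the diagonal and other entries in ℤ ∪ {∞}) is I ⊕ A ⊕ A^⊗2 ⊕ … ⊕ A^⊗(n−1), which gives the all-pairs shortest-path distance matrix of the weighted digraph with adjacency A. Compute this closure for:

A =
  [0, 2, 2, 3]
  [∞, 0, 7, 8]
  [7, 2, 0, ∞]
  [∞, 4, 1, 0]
Closure =
  [0, 2, 2, 3]
  [14, 0, 7, 8]
  [7, 2, 0, 10]
  [8, 3, 1, 0]

This is the Floyd-Warshall all-pairs shortest-path computation. For each intermediate vertex k = 0, 1, …, 3, update dist[i][j] ← min(dist[i][j], dist[i][k] + dist[k][j]). The final matrix gives, for each (i, j), the minimum total weight of any directed path from i to j (possibly empty when i = j).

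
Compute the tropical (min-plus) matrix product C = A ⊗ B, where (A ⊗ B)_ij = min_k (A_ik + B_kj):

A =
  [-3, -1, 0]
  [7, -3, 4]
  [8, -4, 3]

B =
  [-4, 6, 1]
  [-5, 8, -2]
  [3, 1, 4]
A ⊗ B =
  [-7, 1, -3]
  [-8, 5, -5]
  [-9, 4, -6]

Apply the min-plus product entry-by-entry:
  C[0][0] = min over k of (A[0][0] + B[0][0] = -3 + -4 = -7, A[0][1] + B[1][0] = -1 + -5 = -6, A[0][2] + B[2][0] = 0 + 3 = 3) = -7 (attained at k = 0)
  C[0][1] = min over k of (A[0][0] + B[0][1] = -3 + 6 = 3, A[0][1] + B[1][1] = -1 + 8 = 7, A[0][2] + B[2][1] = 0 + 1 = 1) = 1 (attained at k = 2)
  C[0][2] = min over k of (A[0][0] + B[0][2] = -3 + 1 = -2, A[0][1] + B[1][2] = -1 + -2 = -3, A[0][2] + B[2][2] = 0 + 4 = 4) = -3 (attained at k = 1)
  C[1][0] = min over k of (A[1][0] + B[0][0] = 7 + -4 = 3, A[1][1] + B[1][0] = -3 + -5 = -8, A[1][2] + B[2][0] = 4 + 3 = 7) = -8 (attained at k = 1)
  C[1][1] = min over k of (A[1][0] + B[0][1] = 7 + 6 = 13, A[1][1] + B[1][1] = -3 + 8 = 5, A[1][2] + B[2][1] = 4 + 1 = 5) = 5 (attained at k = 1)
  C[1][2] = min over k of (A[1][0] + B[0][2] = 7 + 1 = 8, A[1][1] + B[1][2] = -3 + -2 = -5, A[1][2] + B[2][2] = 4 + 4 = 8) = -5 (attained at k = 1)
  C[2][0] = min over k of (A[2][0] + B[0][0] = 8 + -4 = 4, A[2][1] + B[1][0] = -4 + -5 = -9, A[2][2] + B[2][0] = 3 + 3 = 6) = -9 (attained at k = 1)
  C[2][1] = min over k of (A[2][0] + B[0][1] = 8 + 6 = 14, A[2][1] + B[1][1] = -4 + 8 = 4, A[2][2] + B[2][1] = 3 + 1 = 4) = 4 (attained at k = 1)
  C[2][2] = min over k of (A[2][0] + B[0][2] = 8 + 1 = 9, A[2][1] + B[1][2] = -4 + -2 = -6, A[2][2] + B[2][2] = 3 + 4 = 7) = -6 (attained at k = 1)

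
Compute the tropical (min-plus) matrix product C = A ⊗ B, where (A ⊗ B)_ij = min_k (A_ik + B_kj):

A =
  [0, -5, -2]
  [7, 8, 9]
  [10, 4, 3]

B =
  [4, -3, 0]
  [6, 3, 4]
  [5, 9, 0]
A ⊗ B =
  [1, -3, -2]
  [11, 4, 7]
  [8, 7, 3]

Apply the min-plus product entry-by-entry:
  C[0][0] = min over k of (A[0][0] + B[0][0] = 0 + 4 = 4, A[0][1] + B[1][0] = -5 + 6 = 1, A[0][2] + B[2][0] = -2 + 5 = 3) = 1 (attained at k = 1)
  C[0][1] = min over k of (A[0][0] + B[0][1] = 0 + -3 = -3, A[0][1] + B[1][1] = -5 + 3 = -2, A[0][2] + B[2][1] = -2 + 9 = 7) = -3 (attained at k = 0)
  C[0][2] = min over k of (A[0][0] + B[0][2] = 0 + 0 = 0, A[0][1] + B[1][2] = -5 + 4 = -1, A[0][2] + B[2][2] = -2 + 0 = -2) = -2 (attained at k = 2)
  C[1][0] = min over k of (A[1][0] + B[0][0] = 7 + 4 = 11, A[1][1] + B[1][0] = 8 + 6 = 14, A[1][2] + B[2][0] = 9 + 5 = 14) = 11 (attained at k = 0)
  C[1][1] = min over k of (A[1][0] + B[0][1] = 7 + -3 = 4, A[1][1] + B[1][1] = 8 + 3 = 11, A[1][2] + B[2][1] = 9 + 9 = 18) = 4 (attained at k = 0)
  C[1][2] = min over k of (A[1][0] + B[0][2] = 7 + 0 = 7, A[1][1] + B[1][2] = 8 + 4 = 12, A[1][2] + B[2][2] = 9 + 0 = 9) = 7 (attained at k = 0)
  C[2][0] = min over k of (A[2][0] + B[0][0] = 10 + 4 = 14, A[2][1] + B[1][0] = 4 + 6 = 10, A[2][2] + B[2][0] = 3 + 5 = 8) = 8 (attained at k = 2)
  C[2][1] = min over k of (A[2][0] + B[0][1] = 10 + -3 = 7, A[2][1] + B[1][1] = 4 + 3 = 7, A[2][2] + B[2][1] = 3 + 9 = 12) = 7 (attained at k = 0)
  C[2][2] = min over k of (A[2][0] + B[0][2] = 10 + 0 = 10, A[2][1] + B[1][2] = 4 + 4 = 8, A[2][2] + B[2][2] = 3 + 0 = 3) = 3 (attained at k = 2)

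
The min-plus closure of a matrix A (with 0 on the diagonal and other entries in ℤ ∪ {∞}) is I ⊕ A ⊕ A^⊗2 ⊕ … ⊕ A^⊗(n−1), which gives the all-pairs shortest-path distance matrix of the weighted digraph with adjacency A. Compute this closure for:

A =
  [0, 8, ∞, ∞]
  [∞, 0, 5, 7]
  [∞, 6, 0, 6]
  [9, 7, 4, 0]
Closure =
  [0, 8, 13, 15]
  [16, 0, 5, 7]
  [15, 6, 0, 6]
  [9, 7, 4, 0]

This is the Floyd-Warshall all-pairs shortest-path computation. For each intermediate vertex k = 0, 1, …, 3, update dist[i][j] ← min(dist[i][j], dist[i][k] + dist[k][j]). The final matrix gives, for each (i, j), the minimum total weight of any directed path from i to j (possibly empty when i = j).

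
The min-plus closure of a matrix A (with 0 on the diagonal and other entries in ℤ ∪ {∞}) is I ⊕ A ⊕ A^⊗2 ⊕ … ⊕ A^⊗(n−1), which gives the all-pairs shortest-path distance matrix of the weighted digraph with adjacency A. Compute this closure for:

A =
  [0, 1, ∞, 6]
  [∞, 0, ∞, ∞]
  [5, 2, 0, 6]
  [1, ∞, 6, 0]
Closure =
  [0, 1, 12, 6]
  [∞, 0, ∞, ∞]
  [5, 2, 0, 6]
  [1, 2, 6, 0]

This is the Floyd-Warshall all-pairs shortest-path computation. For each intermediate vertex k = 0, 1, …, 3, update dist[i][j] ← min(dist[i][j], dist[i][k] + dist[k][j]). The final matrix gives, for each (i, j), the minimum total weight of any directed path from i to j (possibly empty when i = j).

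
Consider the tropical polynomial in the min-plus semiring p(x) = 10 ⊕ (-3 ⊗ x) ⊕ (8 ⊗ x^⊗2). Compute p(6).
p(6) = 3

A tropical monomial a ⊗ x^⊗i evaluates to a + i · x. Evaluating each term at x = 6:
  Term 0 contributes 10 + 0 · 6 = 10
  Term 1 contributes -3 + 1 · 6 = 3
  Term 2 contributes 8 + 2 · 6 = 20
p(6) = ⊕ of these = min[10, 3, 20] = 3.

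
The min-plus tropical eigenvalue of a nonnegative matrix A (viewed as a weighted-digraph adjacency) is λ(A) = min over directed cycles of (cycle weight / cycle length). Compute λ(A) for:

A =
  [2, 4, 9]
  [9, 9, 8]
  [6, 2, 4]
λ(A) = 2

Enumerate directed cycles and compute their means (weight / length). Sample:
  cycle 0 → 0: weight = 2, length = 1, mean = 2/1 ≈ 2.000
  cycle 1 → 1: weight = 9, length = 1, mean = 9/1 ≈ 9.000
  cycle 2 → 2: weight = 4, length = 1, mean = 4/1 ≈ 4.000
  cycle 0 → 1 → 0: weight = 13, length = 2, mean = 13/2 ≈ 6.500
  cycle 0 → 2 → 0: weight = 15, length = 2, mean = 15/2 ≈ 7.500
  cycle 1 → 0 → 1: weight = 13, length = 2, mean = 13/2 ≈ 6.500
Minimum mean = 2.000, attained e.g. along the cycle 0 → 0 with weight 2 and length 1. So λ(A) = 2/1 = 2.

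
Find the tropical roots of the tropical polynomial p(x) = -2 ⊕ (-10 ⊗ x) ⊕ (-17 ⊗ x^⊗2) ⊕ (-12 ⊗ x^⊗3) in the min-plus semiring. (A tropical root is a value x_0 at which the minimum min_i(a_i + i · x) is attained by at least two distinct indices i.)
Roots: {-5, 7, 8}

Each tropical root is a break point of the lower envelope of the lines y = a_i + i · x (there are 4 lines, with slopes 0, 1, ..., 3). Only the lines that attain the minimum somewhere contribute to roots; other lines are dominated. Here the surviving (envelope) indices are i = 3, i = 2, i = 1, i = 0.
Intersections between consecutive envelope lines give the roots: for adjacent envelope indices i < j the intersection is x = (a_i − a_j) / (j − i). Reading off the sorted break points: {-5, 7, 8}.
Verification: at each break x_0, at least two indices attain the minimum of min_i(a_i + i · x_0).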